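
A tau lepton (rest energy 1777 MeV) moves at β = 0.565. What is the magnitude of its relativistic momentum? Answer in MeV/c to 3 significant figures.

p ≈ 1220 MeV/c

γ = 1/√(1 − 0.565²) = 1.2120
p = γβm₀c = 1.2120 × 0.565 × 1777 MeV/c = 1220 MeV/c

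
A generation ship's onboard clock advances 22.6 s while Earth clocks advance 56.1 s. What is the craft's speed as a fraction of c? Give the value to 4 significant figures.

γ = Δt/τ₀ = 56.1/22.6 = 2.48230
β = √(1 − 1/γ²) = √(1 − 1/2.48230²) = 0.9153

β ≈ 0.9153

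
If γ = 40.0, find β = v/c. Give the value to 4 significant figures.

β ≈ 0.9997

β = √(1 − 1/γ²) = √(1 − 1/40.0²) = √(0.999375) = 0.9997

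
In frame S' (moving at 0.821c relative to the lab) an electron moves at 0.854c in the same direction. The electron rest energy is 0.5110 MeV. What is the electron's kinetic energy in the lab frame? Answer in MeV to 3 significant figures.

u_lab = (0.854 + 0.821)/(1 + 0.854×0.821) = 0.984637
γ = 1/√(1 − 0.984637²) = 5.7270
K = (γ − 1)m₀c² = (5.7270 − 1) × 0.5110 = 4.7270 × 0.5110 = 2.42 MeV

K ≈ 2.42 MeV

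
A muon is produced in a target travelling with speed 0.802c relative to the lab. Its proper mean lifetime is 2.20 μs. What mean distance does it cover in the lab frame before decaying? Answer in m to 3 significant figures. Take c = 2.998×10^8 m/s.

d ≈ 886 m

γ = 1/√(1 − 0.802²) = 1.6741
Dilated lifetime: Δt = γτ₀ = 1.6741 × 2.20 μs = 3.6831 μs
d = vΔt = 0.802c × 3.6831 μs = 2.4044×10^8 m/s × 3.6831×10^-6 s = 886 m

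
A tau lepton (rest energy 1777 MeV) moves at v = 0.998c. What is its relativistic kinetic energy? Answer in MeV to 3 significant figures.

K ≈ 26300 MeV

γ = 1/√(1 − 0.998²) = 15.819
K = (γ − 1)m₀c² = (15.819 − 1) × 1777 MeV = 14.819 × 1777 MeV = 26300 MeV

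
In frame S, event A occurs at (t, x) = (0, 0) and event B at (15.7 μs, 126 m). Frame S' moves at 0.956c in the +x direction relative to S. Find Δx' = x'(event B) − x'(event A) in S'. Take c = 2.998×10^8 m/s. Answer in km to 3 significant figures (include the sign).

Δx' ≈ -14.9 km

γ = 1/√(1 − 0.956²) = 3.4087
Δx' = γ(Δx − vΔt) = 3.4087 × (126 m − 0.956×(2.998×10^8 m/s)×15.7×10^-6 s)
= 3.4087 × (-4373.8 m) = -14.9 km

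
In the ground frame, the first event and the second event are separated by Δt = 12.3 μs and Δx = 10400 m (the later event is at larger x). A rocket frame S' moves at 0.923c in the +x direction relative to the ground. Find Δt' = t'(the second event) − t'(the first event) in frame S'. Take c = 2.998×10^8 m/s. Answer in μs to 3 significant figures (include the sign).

Δt' ≈ -51.2 μs

γ = 1/√(1 − 0.923²) = 2.5988
Δt' = γ(Δt − vΔx/c²) = 2.5988 × (12.3 μs − 0.923×10400 m / (2.998×10^8 m/s))
= 2.5988 × (-19.719 μs) = -51.2 μs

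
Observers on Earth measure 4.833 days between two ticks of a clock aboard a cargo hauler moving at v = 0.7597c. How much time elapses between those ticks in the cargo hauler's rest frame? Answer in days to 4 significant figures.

γ = 1/√(1 − 0.7597²) = 1.53781
Proper time: τ₀ = Δt/γ = 4.833/1.53781 = 3.143 days

τ₀ ≈ 3.143 days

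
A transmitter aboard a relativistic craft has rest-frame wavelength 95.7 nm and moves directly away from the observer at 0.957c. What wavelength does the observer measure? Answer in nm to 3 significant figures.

Relativistic Doppler: λ_obs = λ_src √((1+β)/(1−β))
= 95.7 × √(1.9570/0.043000) = 95.7 × 6.7462 = 646 nm

λ_obs ≈ 646 nm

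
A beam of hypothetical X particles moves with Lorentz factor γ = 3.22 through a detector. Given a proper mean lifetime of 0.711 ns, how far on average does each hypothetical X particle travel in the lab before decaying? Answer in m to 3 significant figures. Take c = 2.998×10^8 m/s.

d ≈ 0.652 m

β = √(1 − 1/γ²) = √(1 − 1/3.22²) = 0.95055
Dilated lifetime: Δt = γτ₀ = 3.22 × 0.711 ns = 2.2894 ns
d = vΔt = 0.95055c × 2.2894 ns = 2.8498×10^8 m/s × 2.2894×10^-9 s = 0.652 m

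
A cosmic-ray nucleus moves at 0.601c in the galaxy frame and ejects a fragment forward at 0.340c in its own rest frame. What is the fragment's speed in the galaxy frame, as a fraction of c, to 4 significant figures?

u ≈ 0.7813c

Compose boost 2: (0.340 + 0.601)/(1 + 0.340×0.601) = 0.9410/1.20434 = 0.7813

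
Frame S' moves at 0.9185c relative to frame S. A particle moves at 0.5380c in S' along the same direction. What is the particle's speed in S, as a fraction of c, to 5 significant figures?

Relativistic velocity addition: u = (u' + v)/(1 + u'v/c²)
= (0.5380 + 0.9185)/(1 + 0.5380×0.9185) = 1.4565/1.494153 = 0.97480

u ≈ 0.97480c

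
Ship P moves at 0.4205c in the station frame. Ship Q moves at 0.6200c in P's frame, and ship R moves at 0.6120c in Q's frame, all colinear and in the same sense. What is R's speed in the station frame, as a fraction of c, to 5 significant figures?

u ≈ 0.95497c

Compose boost 2: (0.6200 + 0.4205)/(1 + 0.6200×0.4205) = 1.0405/1.260710 = 0.8253286
Compose boost 3: (0.6120 + 0.8253286)/(1 + 0.6120×0.8253286) = 1.437329/1.505101 = 0.95497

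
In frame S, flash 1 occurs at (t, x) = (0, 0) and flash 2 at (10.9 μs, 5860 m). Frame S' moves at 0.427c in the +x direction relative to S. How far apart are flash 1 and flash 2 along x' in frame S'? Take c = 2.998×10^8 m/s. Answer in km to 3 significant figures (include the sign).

γ = 1/√(1 − 0.427²) = 1.1059
Δx' = γ(Δx − vΔt) = 1.1059 × (5860 m − 0.427×(2.998×10^8 m/s)×10.9×10^-6 s)
= 1.1059 × (4464.6 m) = 4.94 km

Δx' ≈ 4.94 km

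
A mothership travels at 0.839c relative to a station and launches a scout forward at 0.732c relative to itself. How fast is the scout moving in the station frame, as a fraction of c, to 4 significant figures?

u ≈ 0.9733c

Compose boost 2: (0.732 + 0.839)/(1 + 0.732×0.839) = 1.571/1.61415 = 0.9733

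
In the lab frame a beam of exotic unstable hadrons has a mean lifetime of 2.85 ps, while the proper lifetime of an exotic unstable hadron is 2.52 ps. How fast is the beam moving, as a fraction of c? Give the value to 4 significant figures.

β ≈ 0.4671

γ = Δt/τ₀ = 2.85/2.52 = 1.13095
β = √(1 − 1/γ²) = √(1 − 1/1.13095²) = 0.4671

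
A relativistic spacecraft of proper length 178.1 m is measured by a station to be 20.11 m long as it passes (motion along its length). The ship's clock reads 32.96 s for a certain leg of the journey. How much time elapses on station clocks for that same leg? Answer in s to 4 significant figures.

Δt ≈ 291.9 s

Length contraction ⇒ γ = L₀/L = 178.1/20.11 = 8.85629
Time dilation: Δt = γτ₀ = 8.85629 × 32.96 s = 291.9 s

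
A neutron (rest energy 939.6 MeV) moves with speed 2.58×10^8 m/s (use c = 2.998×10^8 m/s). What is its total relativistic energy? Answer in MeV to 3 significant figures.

E ≈ 1840 MeV

β = v/c = 2.58×10^8 / 2.998×10^8 = 0.86057
γ = 1/√(1 − 0.86057²) = 1.9634
E = γm₀c² = 1.9634 × 939.6 MeV = 1840 MeV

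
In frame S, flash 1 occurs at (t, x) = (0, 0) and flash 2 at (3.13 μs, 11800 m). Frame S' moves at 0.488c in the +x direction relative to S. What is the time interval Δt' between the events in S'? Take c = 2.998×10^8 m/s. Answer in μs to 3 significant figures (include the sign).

γ = 1/√(1 − 0.488²) = 1.1457
Δt' = γ(Δt − vΔx/c²) = 1.1457 × (3.13 μs − 0.488×11800 m / (2.998×10^8 m/s))
= 1.1457 × (-16.077 μs) = -18.4 μs

Δt' ≈ -18.4 μs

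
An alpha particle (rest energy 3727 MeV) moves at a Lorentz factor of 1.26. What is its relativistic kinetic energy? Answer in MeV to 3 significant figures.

K ≈ 969 MeV

γ = 1.26 (given)
K = (γ − 1)m₀c² = (1.26 − 1) × 3727 MeV = 0.26000 × 3727 MeV = 969 MeV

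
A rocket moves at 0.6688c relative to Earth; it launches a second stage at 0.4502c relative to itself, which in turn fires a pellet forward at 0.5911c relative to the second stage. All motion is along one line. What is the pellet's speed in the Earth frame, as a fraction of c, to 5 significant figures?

Compose boost 2: (0.4502 + 0.6688)/(1 + 0.4502×0.6688) = 1.1190/1.301094 = 0.8600456
Compose boost 3: (0.5911 + 0.8600456)/(1 + 0.5911×0.8600456) = 1.451146/1.508373 = 0.96206

u ≈ 0.96206c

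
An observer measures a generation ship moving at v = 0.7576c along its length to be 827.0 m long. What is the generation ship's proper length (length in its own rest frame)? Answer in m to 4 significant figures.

L₀ ≈ 1267 m

γ = 1/√(1 − 0.7576²) = 1.53205
L₀ = γL = 1.53205 × 827.0 = 1267 m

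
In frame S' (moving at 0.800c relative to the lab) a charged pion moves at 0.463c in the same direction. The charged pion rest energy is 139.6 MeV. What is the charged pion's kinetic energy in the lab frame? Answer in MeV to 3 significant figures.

u_lab = (0.463 + 0.800)/(1 + 0.463×0.800) = 0.921629
γ = 1/√(1 − 0.921629²) = 2.5768
K = (γ − 1)m₀c² = (2.5768 − 1) × 139.6 = 1.5768 × 139.6 = 220 MeV

K ≈ 220 MeV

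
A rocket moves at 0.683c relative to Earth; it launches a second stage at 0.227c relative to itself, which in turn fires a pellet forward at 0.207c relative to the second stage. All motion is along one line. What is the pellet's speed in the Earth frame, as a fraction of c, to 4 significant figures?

Compose boost 2: (0.227 + 0.683)/(1 + 0.227×0.683) = 0.9100/1.15504 = 0.787851
Compose boost 3: (0.207 + 0.787851)/(1 + 0.207×0.787851) = 0.994851/1.16309 = 0.8554

u ≈ 0.8554c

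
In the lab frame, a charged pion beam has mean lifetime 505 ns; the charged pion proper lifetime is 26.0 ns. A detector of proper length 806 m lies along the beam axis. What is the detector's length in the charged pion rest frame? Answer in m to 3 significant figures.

L ≈ 41.5 m

Time dilation ⇒ γ = Δt/τ₀ = 505/26.0 = 19.423
Length contraction: L = L₀/γ = 806/19.423 = 41.5 m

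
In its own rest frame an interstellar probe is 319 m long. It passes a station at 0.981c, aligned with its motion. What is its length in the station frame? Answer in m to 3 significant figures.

γ = 1/√(1 − 0.981²) = 5.1544
Length contraction: L = L₀/γ = 319/5.1544 = 61.9 m

L ≈ 61.9 m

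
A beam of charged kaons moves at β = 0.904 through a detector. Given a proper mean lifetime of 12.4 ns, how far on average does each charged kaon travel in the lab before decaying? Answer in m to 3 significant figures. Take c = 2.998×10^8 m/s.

γ = 1/√(1 − 0.904²) = 2.3390
Dilated lifetime: Δt = γτ₀ = 2.3390 × 12.4 ns = 29.004 ns
d = vΔt = 0.904c × 29.004 ns = 2.7102×10^8 m/s × 2.9004×10^-8 s = 7.86 m

d ≈ 7.86 m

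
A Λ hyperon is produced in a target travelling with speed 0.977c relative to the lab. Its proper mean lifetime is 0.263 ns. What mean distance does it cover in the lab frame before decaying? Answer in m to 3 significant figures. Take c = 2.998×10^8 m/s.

d ≈ 0.361 m

γ = 1/√(1 − 0.977²) = 4.6896
Dilated lifetime: Δt = γτ₀ = 4.6896 × 0.263 ns = 1.2334 ns
d = vΔt = 0.977c × 1.2334 ns = 2.9290×10^8 m/s × 1.2334×10^-9 s = 0.361 m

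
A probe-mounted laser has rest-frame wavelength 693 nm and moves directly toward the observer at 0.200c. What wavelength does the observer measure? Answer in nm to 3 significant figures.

λ_obs ≈ 566 nm

Relativistic Doppler: λ_obs = λ_src √((1−β)/(1+β))
= 693 × √(0.80000/1.2000) = 693 × 0.81650 = 566 nm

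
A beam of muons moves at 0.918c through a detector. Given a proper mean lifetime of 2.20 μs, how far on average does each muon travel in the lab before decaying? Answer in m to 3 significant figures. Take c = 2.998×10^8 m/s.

d ≈ 1530 m

γ = 1/√(1 − 0.918²) = 2.5216
Dilated lifetime: Δt = γτ₀ = 2.5216 × 2.20 μs = 5.5474 μs
d = vΔt = 0.918c × 5.5474 μs = 2.7522×10^8 m/s × 5.5474×10^-6 s = 1530 m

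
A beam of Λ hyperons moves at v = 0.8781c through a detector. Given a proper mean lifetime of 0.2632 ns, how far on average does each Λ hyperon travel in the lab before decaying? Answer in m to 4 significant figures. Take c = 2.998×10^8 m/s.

d ≈ 0.1448 m

γ = 1/√(1 − 0.8781²) = 2.08996
Dilated lifetime: Δt = γτ₀ = 2.08996 × 0.2632 ns = 0.550079 ns
d = vΔt = 0.8781c × 0.550079 ns = 2.63254×10^8 m/s × 5.50079×10^-10 s = 0.1448 m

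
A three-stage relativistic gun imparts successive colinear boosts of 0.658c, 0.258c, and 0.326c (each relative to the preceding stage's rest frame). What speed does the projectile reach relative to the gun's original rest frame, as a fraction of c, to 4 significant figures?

Compose boost 2: (0.258 + 0.658)/(1 + 0.258×0.658) = 0.9160/1.16976 = 0.783064
Compose boost 3: (0.326 + 0.783064)/(1 + 0.326×0.783064) = 1.10906/1.25528 = 0.8835

u ≈ 0.8835c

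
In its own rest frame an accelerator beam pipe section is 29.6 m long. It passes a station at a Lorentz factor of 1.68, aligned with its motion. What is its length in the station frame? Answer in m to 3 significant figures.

γ = 1.68 (given)
Length contraction: L = L₀/γ = 29.6/1.68 = 17.6 m

L ≈ 17.6 m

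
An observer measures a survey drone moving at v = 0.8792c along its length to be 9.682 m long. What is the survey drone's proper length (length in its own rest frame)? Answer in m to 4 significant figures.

L₀ ≈ 20.32 m

γ = 1/√(1 − 0.8792²) = 2.09884
L₀ = γL = 2.09884 × 9.682 = 20.32 m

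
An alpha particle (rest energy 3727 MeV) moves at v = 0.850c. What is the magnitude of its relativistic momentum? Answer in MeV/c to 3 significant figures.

p ≈ 6010 MeV/c

γ = 1/√(1 − 0.850²) = 1.8983
p = γβm₀c = 1.8983 × 0.850 × 3727 MeV/c = 6010 MeV/c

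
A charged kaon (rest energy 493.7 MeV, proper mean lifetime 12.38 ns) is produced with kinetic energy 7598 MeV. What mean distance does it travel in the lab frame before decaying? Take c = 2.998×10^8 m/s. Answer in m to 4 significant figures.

d ≈ 60.72 m

γ = 1 + K/(m₀c²) = 1 + 7598/493.7 = 16.3899
β = √(1 − 1/γ²) = 0.998137
Dilated lifetime: γτ₀ = 16.3899 × 12.38 ns = 202.907 ns
d = βc·γτ₀ = 0.998137 × (2.998×10^8 m/s) × 2.02907×10^-7 s = 60.72 m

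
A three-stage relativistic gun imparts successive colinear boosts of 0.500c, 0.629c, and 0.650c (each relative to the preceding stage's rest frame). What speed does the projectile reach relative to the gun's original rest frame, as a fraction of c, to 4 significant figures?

Compose boost 2: (0.629 + 0.500)/(1 + 0.629×0.500) = 1.129/1.31450 = 0.858882
Compose boost 3: (0.650 + 0.858882)/(1 + 0.650×0.858882) = 1.50888/1.55827 = 0.9683

u ≈ 0.9683c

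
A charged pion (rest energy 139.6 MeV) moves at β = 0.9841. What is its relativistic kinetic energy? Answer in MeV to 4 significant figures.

γ = 1/√(1 − 0.9841²) = 5.63015
K = (γ − 1)m₀c² = (5.63015 − 1) × 139.6 MeV = 4.63015 × 139.6 MeV = 646.4 MeV

K ≈ 646.4 MeV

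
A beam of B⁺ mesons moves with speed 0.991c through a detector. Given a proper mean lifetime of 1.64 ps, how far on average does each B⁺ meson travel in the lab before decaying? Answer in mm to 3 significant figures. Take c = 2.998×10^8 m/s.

γ = 1/√(1 − 0.991²) = 7.4704
Dilated lifetime: Δt = γτ₀ = 7.4704 × 1.64 ps = 12.251 ps
d = vΔt = 0.991c × 12.251 ps = 2.9710×10^8 m/s × 1.2251×10^-11 s = 3.64 mm

d ≈ 3.64 mm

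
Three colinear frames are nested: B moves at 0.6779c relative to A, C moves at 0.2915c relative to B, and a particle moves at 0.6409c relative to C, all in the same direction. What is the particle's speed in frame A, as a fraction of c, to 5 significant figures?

u ≈ 0.95495c

Compose boost 2: (0.2915 + 0.6779)/(1 + 0.2915×0.6779) = 0.96940/1.197608 = 0.8094469
Compose boost 3: (0.6409 + 0.8094469)/(1 + 0.6409×0.8094469) = 1.450347/1.518775 = 0.95495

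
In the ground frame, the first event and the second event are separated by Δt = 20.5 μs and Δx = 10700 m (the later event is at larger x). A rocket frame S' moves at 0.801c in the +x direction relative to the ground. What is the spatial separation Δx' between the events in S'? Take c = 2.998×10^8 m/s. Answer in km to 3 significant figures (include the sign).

γ = 1/√(1 − 0.801²) = 1.6704
Δx' = γ(Δx − vΔt) = 1.6704 × (10700 m − 0.801×(2.998×10^8 m/s)×20.5×10^-6 s)
= 1.6704 × (5777.1 m) = 9.65 km

Δx' ≈ 9.65 km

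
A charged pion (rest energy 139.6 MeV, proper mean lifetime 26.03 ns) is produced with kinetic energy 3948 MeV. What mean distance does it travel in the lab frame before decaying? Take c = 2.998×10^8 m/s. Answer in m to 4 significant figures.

d ≈ 228.4 m

γ = 1 + K/(m₀c²) = 1 + 3948/139.6 = 29.2808
β = √(1 − 1/γ²) = 0.999417
Dilated lifetime: γτ₀ = 29.2808 × 26.03 ns = 762.179 ns
d = βc·γτ₀ = 0.999417 × (2.998×10^8 m/s) × 7.62179×10^-7 s = 228.4 m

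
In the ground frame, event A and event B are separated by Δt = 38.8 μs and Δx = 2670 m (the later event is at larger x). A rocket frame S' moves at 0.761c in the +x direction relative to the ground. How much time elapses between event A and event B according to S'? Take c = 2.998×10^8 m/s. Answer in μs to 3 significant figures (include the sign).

γ = 1/√(1 − 0.761²) = 1.5414
Δt' = γ(Δt − vΔx/c²) = 1.5414 × (38.8 μs − 0.761×2670 m / (2.998×10^8 m/s))
= 1.5414 × (32.023 μs) = 49.4 μs

Δt' ≈ 49.4 μs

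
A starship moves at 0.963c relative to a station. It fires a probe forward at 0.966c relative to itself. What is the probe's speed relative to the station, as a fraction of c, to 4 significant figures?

u ≈ 0.9993c

Relativistic velocity addition: u = (u' + v)/(1 + u'v/c²)
= (0.966 + 0.963)/(1 + 0.966×0.963) = 1.929/1.93026 = 0.9993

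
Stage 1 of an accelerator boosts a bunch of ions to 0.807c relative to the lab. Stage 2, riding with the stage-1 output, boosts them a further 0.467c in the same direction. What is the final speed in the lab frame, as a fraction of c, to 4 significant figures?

Compose boost 2: (0.467 + 0.807)/(1 + 0.467×0.807) = 1.274/1.37687 = 0.9253

u ≈ 0.9253c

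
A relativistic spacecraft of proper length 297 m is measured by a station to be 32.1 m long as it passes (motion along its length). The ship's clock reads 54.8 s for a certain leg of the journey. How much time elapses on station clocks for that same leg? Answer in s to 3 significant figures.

Length contraction ⇒ γ = L₀/L = 297/32.1 = 9.2523
Time dilation: Δt = γτ₀ = 9.2523 × 54.8 s = 507 s

Δt ≈ 507 s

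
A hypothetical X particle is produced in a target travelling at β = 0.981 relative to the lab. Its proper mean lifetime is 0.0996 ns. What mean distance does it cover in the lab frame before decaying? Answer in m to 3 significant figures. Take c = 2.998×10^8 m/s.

d ≈ 0.151 m

γ = 1/√(1 − 0.981²) = 5.1544
Dilated lifetime: Δt = γτ₀ = 5.1544 × 0.0996 ns = 0.51338 ns
d = vΔt = 0.981c × 0.51338 ns = 2.9410×10^8 m/s × 5.1338×10^-10 s = 0.151 m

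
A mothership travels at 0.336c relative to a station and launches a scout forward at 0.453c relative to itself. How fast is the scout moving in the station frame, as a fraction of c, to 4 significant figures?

Compose boost 2: (0.453 + 0.336)/(1 + 0.453×0.336) = 0.7890/1.15221 = 0.6848

u ≈ 0.6848c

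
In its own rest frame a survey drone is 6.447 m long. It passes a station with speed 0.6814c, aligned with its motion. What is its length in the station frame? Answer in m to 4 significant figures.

L ≈ 4.719 m

γ = 1/√(1 − 0.6814²) = 1.36629
Length contraction: L = L₀/γ = 6.447/1.36629 = 4.719 m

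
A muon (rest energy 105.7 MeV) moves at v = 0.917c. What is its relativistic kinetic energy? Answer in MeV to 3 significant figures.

γ = 1/√(1 − 0.917²) = 2.5070
K = (γ − 1)m₀c² = (2.5070 − 1) × 105.7 MeV = 1.5070 × 105.7 MeV = 159 MeV

K ≈ 159 MeV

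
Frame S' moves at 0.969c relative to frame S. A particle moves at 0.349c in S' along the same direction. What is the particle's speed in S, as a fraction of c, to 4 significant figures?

Relativistic velocity addition: u = (u' + v)/(1 + u'v/c²)
= (0.349 + 0.969)/(1 + 0.349×0.969) = 1.318/1.33818 = 0.9849

u ≈ 0.9849c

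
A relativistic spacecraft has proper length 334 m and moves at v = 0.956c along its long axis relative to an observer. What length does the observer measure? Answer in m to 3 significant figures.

L ≈ 98.0 m

γ = 1/√(1 − 0.956²) = 3.4087
Length contraction: L = L₀/γ = 334/3.4087 = 98.0 m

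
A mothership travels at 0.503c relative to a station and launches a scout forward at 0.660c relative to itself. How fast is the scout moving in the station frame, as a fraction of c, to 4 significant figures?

Compose boost 2: (0.660 + 0.503)/(1 + 0.660×0.503) = 1.163/1.33198 = 0.8731

u ≈ 0.8731c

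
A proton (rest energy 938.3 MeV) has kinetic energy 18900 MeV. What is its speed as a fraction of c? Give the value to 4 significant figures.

γ = 1 + K/(m₀c²) = 1 + 18900/938.3 = 21.1428
β = √(1 − 1/γ²) = 0.9989

β ≈ 0.9989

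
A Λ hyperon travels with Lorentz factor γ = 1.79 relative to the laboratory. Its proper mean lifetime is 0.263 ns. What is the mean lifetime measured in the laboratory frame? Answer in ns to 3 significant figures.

γ = 1.79 (given)
Time dilation: Δt = γτ₀ = 1.79 × 0.263 ns = 0.471 ns

Δt ≈ 0.471 ns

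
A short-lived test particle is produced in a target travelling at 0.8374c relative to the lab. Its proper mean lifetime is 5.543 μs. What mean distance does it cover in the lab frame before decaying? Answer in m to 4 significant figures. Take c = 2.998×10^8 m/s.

γ = 1/√(1 − 0.8374²) = 1.82952
Dilated lifetime: Δt = γτ₀ = 1.82952 × 5.543 μs = 10.1410 μs
d = vΔt = 0.8374c × 10.1410 μs = 2.51053×10^8 m/s × 1.01410×10^-5 s = 2546 m

d ≈ 2546 m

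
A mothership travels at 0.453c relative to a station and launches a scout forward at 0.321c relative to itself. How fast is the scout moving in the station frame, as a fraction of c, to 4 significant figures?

Compose boost 2: (0.321 + 0.453)/(1 + 0.321×0.453) = 0.7740/1.14541 = 0.6757

u ≈ 0.6757c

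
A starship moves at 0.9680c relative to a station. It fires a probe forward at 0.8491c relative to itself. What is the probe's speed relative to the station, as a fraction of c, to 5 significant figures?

Relativistic velocity addition: u = (u' + v)/(1 + u'v/c²)
= (0.8491 + 0.9680)/(1 + 0.8491×0.9680) = 1.8171/1.821929 = 0.99735

u ≈ 0.99735c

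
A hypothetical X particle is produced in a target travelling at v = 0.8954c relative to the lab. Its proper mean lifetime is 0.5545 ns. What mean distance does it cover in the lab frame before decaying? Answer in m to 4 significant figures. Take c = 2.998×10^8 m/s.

γ = 1/√(1 − 0.8954²) = 2.24587
Dilated lifetime: Δt = γτ₀ = 2.24587 × 0.5545 ns = 1.24533 ns
d = vΔt = 0.8954c × 1.24533 ns = 2.68441×10^8 m/s × 1.24533×10^-9 s = 0.3343 m

d ≈ 0.3343 m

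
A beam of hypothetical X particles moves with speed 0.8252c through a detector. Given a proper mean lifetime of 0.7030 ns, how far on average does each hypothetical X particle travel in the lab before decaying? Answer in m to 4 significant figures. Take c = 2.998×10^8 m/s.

γ = 1/√(1 − 0.8252²) = 1.77041
Dilated lifetime: Δt = γτ₀ = 1.77041 × 0.7030 ns = 1.24460 ns
d = vΔt = 0.8252c × 1.24460 ns = 2.47395×10^8 m/s × 1.24460×10^-9 s = 0.3079 m

d ≈ 0.3079 m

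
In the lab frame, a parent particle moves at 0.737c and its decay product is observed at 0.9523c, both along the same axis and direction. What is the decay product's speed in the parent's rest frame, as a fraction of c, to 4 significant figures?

u' ≈ 0.7221c

Inverse velocity addition: u' = (u − v)/(1 − uv/c²)
= (0.9523 − 0.737)/(1 − 0.9523×0.737) = 0.2153/0.298155 = 0.7221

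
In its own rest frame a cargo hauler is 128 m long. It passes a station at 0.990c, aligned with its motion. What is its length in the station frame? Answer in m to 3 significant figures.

γ = 1/√(1 − 0.990²) = 7.0888
Length contraction: L = L₀/γ = 128/7.0888 = 18.1 m

L ≈ 18.1 m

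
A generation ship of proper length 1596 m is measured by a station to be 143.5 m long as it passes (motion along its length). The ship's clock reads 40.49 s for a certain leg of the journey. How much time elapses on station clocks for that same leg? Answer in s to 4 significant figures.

Length contraction ⇒ γ = L₀/L = 1596/143.5 = 11.1220
Time dilation: Δt = γτ₀ = 11.1220 × 40.49 s = 450.3 s

Δt ≈ 450.3 s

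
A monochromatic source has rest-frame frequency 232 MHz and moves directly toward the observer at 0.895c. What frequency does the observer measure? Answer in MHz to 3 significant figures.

Relativistic Doppler: f_obs = f_src √((1+β)/(1−β))
= 232 × √(1.8950/0.10500) = 232 × 4.2482 = 986 MHz

f_obs ≈ 986 MHz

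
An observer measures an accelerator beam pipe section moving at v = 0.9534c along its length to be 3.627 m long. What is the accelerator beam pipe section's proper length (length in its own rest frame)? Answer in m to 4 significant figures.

L₀ ≈ 12.02 m

γ = 1/√(1 − 0.9534²) = 3.31445
L₀ = γL = 3.31445 × 3.627 = 12.02 m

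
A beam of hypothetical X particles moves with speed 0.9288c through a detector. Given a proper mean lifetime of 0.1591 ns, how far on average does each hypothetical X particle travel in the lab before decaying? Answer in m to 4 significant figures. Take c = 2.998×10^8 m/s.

d ≈ 0.1195 m

γ = 1/√(1 − 0.9288²) = 2.69846
Dilated lifetime: Δt = γτ₀ = 2.69846 × 0.1591 ns = 0.429325 ns
d = vΔt = 0.9288c × 0.429325 ns = 2.78454×10^8 m/s × 4.29325×10^-10 s = 0.1195 m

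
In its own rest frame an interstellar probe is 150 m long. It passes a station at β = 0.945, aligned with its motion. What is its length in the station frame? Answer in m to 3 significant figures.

γ = 1/√(1 − 0.945²) = 3.0574
Length contraction: L = L₀/γ = 150/3.0574 = 49.1 m

L ≈ 49.1 m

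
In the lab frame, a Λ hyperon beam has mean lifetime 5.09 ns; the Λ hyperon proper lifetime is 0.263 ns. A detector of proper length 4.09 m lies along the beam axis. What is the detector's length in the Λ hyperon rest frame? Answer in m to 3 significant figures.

Time dilation ⇒ γ = Δt/τ₀ = 5.09/0.263 = 19.354
Length contraction: L = L₀/γ = 4.09/19.354 = 0.211 m

L ≈ 0.211 m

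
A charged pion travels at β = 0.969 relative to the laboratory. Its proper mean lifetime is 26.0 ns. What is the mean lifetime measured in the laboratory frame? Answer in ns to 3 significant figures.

γ = 1/√(1 − 0.969²) = 4.0476
Time dilation: Δt = γτ₀ = 4.0476 × 26.0 ns = 105 ns

Δt ≈ 105 ns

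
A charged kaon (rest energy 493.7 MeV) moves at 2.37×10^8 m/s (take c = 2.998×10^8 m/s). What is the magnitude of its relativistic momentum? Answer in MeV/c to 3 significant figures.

p ≈ 637 MeV/c

β = v/c = 2.37×10^8 / 2.998×10^8 = 0.79053
γ = 1/√(1 − 0.79053²) = 1.6328
p = γβm₀c = 1.6328 × 0.79053 × 493.7 MeV/c = 637 MeV/c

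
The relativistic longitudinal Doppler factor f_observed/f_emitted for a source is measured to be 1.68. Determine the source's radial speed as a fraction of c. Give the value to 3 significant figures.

f_obs/f_src = √((1+β)/(1−β)) = 1.68  ⇒  (1+β)/(1−β) = 2.8224
β = |1 − D²|/(1 + D²) = |1 − 2.8224|/(1 + 2.8224) = 0.477

β ≈ 0.477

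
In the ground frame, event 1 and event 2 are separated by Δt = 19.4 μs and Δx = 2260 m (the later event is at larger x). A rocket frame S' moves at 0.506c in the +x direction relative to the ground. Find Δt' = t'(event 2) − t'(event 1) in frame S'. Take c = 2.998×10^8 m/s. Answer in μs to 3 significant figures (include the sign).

γ = 1/√(1 − 0.506²) = 1.1594
Δt' = γ(Δt − vΔx/c²) = 1.1594 × (19.4 μs − 0.506×2260 m / (2.998×10^8 m/s))
= 1.1594 × (15.586 μs) = 18.1 μs

Δt' ≈ 18.1 μs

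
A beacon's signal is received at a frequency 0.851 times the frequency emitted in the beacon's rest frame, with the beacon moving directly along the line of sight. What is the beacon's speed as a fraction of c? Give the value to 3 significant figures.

β ≈ 0.160

f_obs/f_src = √((1−β)/(1+β)) = 0.851  ⇒  (1−β)/(1+β) = 0.72420
β = |1 − D²|/(1 + D²) = |1 − 0.72420|/(1 + 0.72420) = 0.160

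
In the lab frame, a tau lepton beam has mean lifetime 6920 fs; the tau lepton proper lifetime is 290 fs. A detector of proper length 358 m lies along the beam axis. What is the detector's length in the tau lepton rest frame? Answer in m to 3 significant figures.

L ≈ 15.0 m

Time dilation ⇒ γ = Δt/τ₀ = 6920/290 = 23.862
Length contraction: L = L₀/γ = 358/23.862 = 15.0 m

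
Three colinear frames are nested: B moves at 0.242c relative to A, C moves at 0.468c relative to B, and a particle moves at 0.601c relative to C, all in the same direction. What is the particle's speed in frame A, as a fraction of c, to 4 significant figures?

u ≈ 0.8955c

Compose boost 2: (0.468 + 0.242)/(1 + 0.468×0.242) = 0.7100/1.11326 = 0.637769
Compose boost 3: (0.601 + 0.637769)/(1 + 0.601×0.637769) = 1.23877/1.38330 = 0.8955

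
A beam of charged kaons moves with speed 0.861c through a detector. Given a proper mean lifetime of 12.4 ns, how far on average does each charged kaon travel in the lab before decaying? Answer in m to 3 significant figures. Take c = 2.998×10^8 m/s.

γ = 1/√(1 − 0.861²) = 1.9662
Dilated lifetime: Δt = γτ₀ = 1.9662 × 12.4 ns = 24.380 ns
d = vΔt = 0.861c × 24.380 ns = 2.5813×10^8 m/s × 2.4380×10^-8 s = 6.29 m

d ≈ 6.29 m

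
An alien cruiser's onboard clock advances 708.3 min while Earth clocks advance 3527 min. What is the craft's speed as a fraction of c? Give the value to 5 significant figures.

γ = Δt/τ₀ = 3527/708.3 = 4.979528
β = √(1 − 1/γ²) = √(1 − 1/4.979528²) = 0.97963

β ≈ 0.97963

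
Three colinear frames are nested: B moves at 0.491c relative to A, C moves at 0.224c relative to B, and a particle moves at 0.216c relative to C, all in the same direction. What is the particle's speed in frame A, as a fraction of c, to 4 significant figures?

Compose boost 2: (0.224 + 0.491)/(1 + 0.224×0.491) = 0.7150/1.10998 = 0.644153
Compose boost 3: (0.216 + 0.644153)/(1 + 0.216×0.644153) = 0.860153/1.13914 = 0.7551

u ≈ 0.7551c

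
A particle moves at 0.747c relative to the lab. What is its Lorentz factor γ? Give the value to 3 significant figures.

γ = 1/√(1 − β²) = 1/√(1 − 0.747²) = 1/√(0.44199) = 1.50

γ ≈ 1.50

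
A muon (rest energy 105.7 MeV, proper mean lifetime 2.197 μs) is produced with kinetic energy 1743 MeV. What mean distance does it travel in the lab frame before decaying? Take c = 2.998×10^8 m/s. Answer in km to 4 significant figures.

γ = 1 + K/(m₀c²) = 1 + 1743/105.7 = 17.4901
β = √(1 − 1/γ²) = 0.998364
Dilated lifetime: γτ₀ = 17.4901 × 2.197 μs = 38.4257 μs
d = βc·γτ₀ = 0.998364 × (2.998×10^8 m/s) × 3.84257×10^-5 s = 11.50 km

d ≈ 11.50 km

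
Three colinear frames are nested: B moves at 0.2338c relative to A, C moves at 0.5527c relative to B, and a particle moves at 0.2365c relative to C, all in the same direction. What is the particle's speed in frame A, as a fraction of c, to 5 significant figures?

Compose boost 2: (0.5527 + 0.2338)/(1 + 0.5527×0.2338) = 0.78650/1.129221 = 0.6964977
Compose boost 3: (0.2365 + 0.6964977)/(1 + 0.2365×0.6964977) = 0.9329977/1.164722 = 0.80105

u ≈ 0.80105c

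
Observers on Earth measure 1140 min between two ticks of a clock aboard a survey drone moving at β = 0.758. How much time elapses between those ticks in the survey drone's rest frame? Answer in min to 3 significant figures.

γ = 1/√(1 − 0.758²) = 1.5331
Proper time: τ₀ = Δt/γ = 1140/1.5331 = 744 min

τ₀ ≈ 744 min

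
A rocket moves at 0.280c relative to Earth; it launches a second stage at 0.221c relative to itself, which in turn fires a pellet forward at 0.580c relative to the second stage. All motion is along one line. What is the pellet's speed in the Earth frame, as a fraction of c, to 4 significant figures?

u ≈ 0.8258c

Compose boost 2: (0.221 + 0.280)/(1 + 0.221×0.280) = 0.5010/1.06188 = 0.471805
Compose boost 3: (0.580 + 0.471805)/(1 + 0.580×0.471805) = 1.05180/1.27365 = 0.8258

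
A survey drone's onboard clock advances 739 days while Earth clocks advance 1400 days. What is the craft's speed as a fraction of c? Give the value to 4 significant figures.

γ = Δt/τ₀ = 1400/739 = 1.89445
β = √(1 − 1/γ²) = √(1 − 1/1.89445²) = 0.8493

β ≈ 0.8493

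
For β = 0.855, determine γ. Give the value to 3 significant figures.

γ ≈ 1.93

γ = 1/√(1 − β²) = 1/√(1 − 0.855²) = 1/√(0.26898) = 1.93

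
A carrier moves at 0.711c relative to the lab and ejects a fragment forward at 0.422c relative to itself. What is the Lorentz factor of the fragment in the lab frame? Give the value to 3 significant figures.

u_lab = (0.422 + 0.711)/(1 + 0.422×0.711) = 1.133/1.30004 = 0.871510
γ = 1/√(1 − 0.871510²) = 2.04

γ ≈ 2.04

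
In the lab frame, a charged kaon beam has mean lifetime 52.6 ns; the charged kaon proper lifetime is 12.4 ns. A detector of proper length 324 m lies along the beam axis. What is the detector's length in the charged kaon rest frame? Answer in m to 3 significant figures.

Time dilation ⇒ γ = Δt/τ₀ = 52.6/12.4 = 4.2419
Length contraction: L = L₀/γ = 324/4.2419 = 76.4 m

L ≈ 76.4 m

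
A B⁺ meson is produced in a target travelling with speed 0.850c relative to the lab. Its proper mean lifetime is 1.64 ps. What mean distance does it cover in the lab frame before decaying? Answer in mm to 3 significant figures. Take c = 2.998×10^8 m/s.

γ = 1/√(1 − 0.850²) = 1.8983
Dilated lifetime: Δt = γτ₀ = 1.8983 × 1.64 ps = 3.1132 ps
d = vΔt = 0.850c × 3.1132 ps = 2.5483×10^8 m/s × 3.1132×10^-12 s = 0.793 mm

d ≈ 0.793 mm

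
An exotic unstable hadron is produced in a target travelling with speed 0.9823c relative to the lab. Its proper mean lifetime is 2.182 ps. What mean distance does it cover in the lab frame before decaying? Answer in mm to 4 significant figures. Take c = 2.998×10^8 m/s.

d ≈ 3.431 mm

γ = 1/√(1 − 0.9823²) = 5.33862
Dilated lifetime: Δt = γτ₀ = 5.33862 × 2.182 ps = 11.6489 ps
d = vΔt = 0.9823c × 11.6489 ps = 2.94494×10^8 m/s × 1.16489×10^-11 s = 3.431 mm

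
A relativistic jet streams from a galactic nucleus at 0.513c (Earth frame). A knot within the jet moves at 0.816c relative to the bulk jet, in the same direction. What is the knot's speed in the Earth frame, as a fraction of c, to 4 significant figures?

u ≈ 0.9368c

Relativistic velocity addition: u = (u' + v)/(1 + u'v/c²)
= (0.816 + 0.513)/(1 + 0.816×0.513) = 1.329/1.41861 = 0.9368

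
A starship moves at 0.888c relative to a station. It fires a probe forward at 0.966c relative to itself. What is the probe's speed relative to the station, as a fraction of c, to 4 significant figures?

Relativistic velocity addition: u = (u' + v)/(1 + u'v/c²)
= (0.966 + 0.888)/(1 + 0.966×0.888) = 1.854/1.85781 = 0.9980

u ≈ 0.9980c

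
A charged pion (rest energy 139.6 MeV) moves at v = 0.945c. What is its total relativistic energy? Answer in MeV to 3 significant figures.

E ≈ 427 MeV

γ = 1/√(1 − 0.945²) = 3.0574
E = γm₀c² = 3.0574 × 139.6 MeV = 427 MeV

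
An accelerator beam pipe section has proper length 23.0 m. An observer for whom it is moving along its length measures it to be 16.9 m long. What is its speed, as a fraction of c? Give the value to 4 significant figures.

γ = L₀/L = 23.0/16.9 = 1.36095
β = √(1 − 1/γ²) = 0.6783

β ≈ 0.6783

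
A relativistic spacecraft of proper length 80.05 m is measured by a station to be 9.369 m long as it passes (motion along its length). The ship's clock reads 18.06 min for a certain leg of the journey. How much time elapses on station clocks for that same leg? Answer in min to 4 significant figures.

Δt ≈ 154.3 min

Length contraction ⇒ γ = L₀/L = 80.05/9.369 = 8.54413
Time dilation: Δt = γτ₀ = 8.54413 × 18.06 min = 154.3 min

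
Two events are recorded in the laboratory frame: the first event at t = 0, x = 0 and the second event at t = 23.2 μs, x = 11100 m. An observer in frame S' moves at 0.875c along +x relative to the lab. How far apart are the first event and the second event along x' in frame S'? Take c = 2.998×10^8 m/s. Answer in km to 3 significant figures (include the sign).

Δx' ≈ 10.4 km

γ = 1/√(1 − 0.875²) = 2.0656
Δx' = γ(Δx − vΔt) = 2.0656 × (11100 m − 0.875×(2.998×10^8 m/s)×23.2×10^-6 s)
= 2.0656 × (5014.1 m) = 10.4 km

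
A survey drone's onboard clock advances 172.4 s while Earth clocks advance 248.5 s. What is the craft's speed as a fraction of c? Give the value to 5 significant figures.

β ≈ 0.72020

γ = Δt/τ₀ = 248.5/172.4 = 1.441415
β = √(1 − 1/γ²) = √(1 − 1/1.441415²) = 0.72020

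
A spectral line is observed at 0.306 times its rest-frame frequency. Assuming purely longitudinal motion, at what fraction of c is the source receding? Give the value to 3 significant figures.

β ≈ 0.829

f_obs/f_src = √((1−β)/(1+β)) = 0.306  ⇒  (1−β)/(1+β) = 0.093636
β = |1 − D²|/(1 + D²) = |1 − 0.093636|/(1 + 0.093636) = 0.829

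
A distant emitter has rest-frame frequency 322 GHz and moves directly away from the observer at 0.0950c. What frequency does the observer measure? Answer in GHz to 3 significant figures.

f_obs ≈ 293 GHz

Relativistic Doppler: f_obs = f_src √((1−β)/(1+β))
= 322 × √(0.90500/1.0950) = 322 × 0.90911 = 293 GHz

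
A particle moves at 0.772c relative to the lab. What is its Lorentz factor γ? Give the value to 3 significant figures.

γ = 1/√(1 − β²) = 1/√(1 − 0.772²) = 1/√(0.40402) = 1.57

γ ≈ 1.57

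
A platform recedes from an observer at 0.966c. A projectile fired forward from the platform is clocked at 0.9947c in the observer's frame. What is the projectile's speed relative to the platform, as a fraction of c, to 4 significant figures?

Inverse velocity addition: u' = (u − v)/(1 − uv/c²)
= (0.9947 − 0.966)/(1 − 0.9947×0.966) = 0.02870/0.0391198 = 0.7336

u' ≈ 0.7336c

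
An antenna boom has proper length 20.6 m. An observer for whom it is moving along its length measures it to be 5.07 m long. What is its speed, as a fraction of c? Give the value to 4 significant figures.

γ = L₀/L = 20.6/5.07 = 4.06312
β = √(1 − 1/γ²) = 0.9692

β ≈ 0.9692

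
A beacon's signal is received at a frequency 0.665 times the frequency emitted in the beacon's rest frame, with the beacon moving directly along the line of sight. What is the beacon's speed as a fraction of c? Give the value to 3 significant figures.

f_obs/f_src = √((1−β)/(1+β)) = 0.665  ⇒  (1−β)/(1+β) = 0.44223
β = |1 − D²|/(1 + D²) = |1 − 0.44223|/(1 + 0.44223) = 0.387

β ≈ 0.387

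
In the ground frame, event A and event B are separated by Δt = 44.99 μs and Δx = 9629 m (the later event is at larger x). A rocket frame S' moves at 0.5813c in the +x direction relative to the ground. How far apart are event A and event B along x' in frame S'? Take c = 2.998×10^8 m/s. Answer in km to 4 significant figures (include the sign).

Δx' ≈ 2.198 km

γ = 1/√(1 − 0.5813²) = 1.22897
Δx' = γ(Δx − vΔt) = 1.22897 × (9629 m − 0.5813×(2.998×10^8 m/s)×44.99×10^-6 s)
= 1.22897 × (1788.42 m) = 2.198 km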